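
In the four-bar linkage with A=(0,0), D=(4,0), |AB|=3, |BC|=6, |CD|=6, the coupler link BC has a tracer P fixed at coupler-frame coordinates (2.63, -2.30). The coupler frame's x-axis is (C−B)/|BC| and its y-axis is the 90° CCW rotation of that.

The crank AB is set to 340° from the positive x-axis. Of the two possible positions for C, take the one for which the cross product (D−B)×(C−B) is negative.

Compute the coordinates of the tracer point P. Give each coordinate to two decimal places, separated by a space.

A=(0,0), D=(4.00,0)
B = A + 3.00·(cos340°, sin340°) = (2.8191, -1.0261)
|BD| = 1.5644
circle(B,6.00) ∩ circle(D,6.00): a=0.7822, h=5.9488
  candidates: C₊=(-0.4921,3.9775) cross=9.306; C₋=(7.3112,-5.0036) cross=-9.306
  mode - wants cross < 0 → take C=(7.3112,-5.0036) (cross=-9.306)
ex = (C−B)/|BC| = (0.7487,-0.6629); ey = (0.6629,0.7487)
P = B + 2.63·ex + -2.30·ey = (3.2634,-4.4915)

3.26 -4.49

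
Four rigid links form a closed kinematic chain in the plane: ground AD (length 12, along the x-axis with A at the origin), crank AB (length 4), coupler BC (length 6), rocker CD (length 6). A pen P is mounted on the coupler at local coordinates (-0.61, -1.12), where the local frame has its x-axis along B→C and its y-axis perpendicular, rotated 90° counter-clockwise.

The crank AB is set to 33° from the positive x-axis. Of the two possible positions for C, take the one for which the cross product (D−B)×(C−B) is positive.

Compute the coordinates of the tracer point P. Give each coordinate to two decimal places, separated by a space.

3.34 0.90

A=(0,0), D=(12.00,0)
B = A + 4.00·(cos33°, sin33°) = (3.3547, 2.1786)
|BD| = 8.9156
circle(B,6.00) ∩ circle(D,6.00): a=4.4578, h=4.0160
  candidates: C₊=(8.6587,4.9835) cross=35.805; C₋=(6.6960,-2.8050) cross=-35.805
  mode + wants cross > 0 → take C=(8.6587,4.9835) (cross=35.805)
ex = (C−B)/|BC| = (0.8840,0.4675); ey = (-0.4675,0.8840)
P = B + -0.61·ex + -1.12·ey = (3.3390,0.9033)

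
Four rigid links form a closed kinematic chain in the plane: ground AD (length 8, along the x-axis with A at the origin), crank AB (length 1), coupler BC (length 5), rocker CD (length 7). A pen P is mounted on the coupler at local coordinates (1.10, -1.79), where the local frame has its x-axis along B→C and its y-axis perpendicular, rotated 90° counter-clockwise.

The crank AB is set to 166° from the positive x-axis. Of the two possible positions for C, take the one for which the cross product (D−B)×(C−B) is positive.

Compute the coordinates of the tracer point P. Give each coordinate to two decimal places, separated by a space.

A=(0,0), D=(8.00,0)
B = A + 1.00·(cos166°, sin166°) = (-0.9703, 0.2419)
|BD| = 8.9736
circle(B,5.00) ∩ circle(D,7.00): a=3.1495, h=3.8834
  candidates: C₊=(2.2828,4.0390) cross=34.848; C₋=(2.0734,-3.7249) cross=-34.848
  mode + wants cross > 0 → take C=(2.2828,4.0390) (cross=34.848)
ex = (C−B)/|BC| = (0.6506,0.7594); ey = (-0.7594,0.6506)
P = B + 1.10·ex + -1.79·ey = (1.1047,-0.0873)

1.10 -0.09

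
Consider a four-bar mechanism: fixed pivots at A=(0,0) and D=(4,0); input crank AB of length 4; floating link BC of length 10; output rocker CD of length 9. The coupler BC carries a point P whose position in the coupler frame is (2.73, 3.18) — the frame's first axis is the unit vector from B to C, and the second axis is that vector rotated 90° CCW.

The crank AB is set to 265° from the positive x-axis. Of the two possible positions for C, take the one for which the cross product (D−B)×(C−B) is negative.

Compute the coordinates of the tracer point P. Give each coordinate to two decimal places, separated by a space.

3.32 -1.95

A=(0,0), D=(4.00,0)
B = A + 4.00·(cos265°, sin265°) = (-0.3486, -3.9848)
|BD| = 5.8982
circle(B,10.00) ∩ circle(D,9.00): a=4.5598, h=8.8999
  candidates: C₊=(-2.9995,5.6575) cross=52.494; C₋=(9.0259,-7.4660) cross=-52.494
  mode - wants cross < 0 → take C=(9.0259,-7.4660) (cross=-52.494)
ex = (C−B)/|BC| = (0.9375,-0.3481); ey = (0.3481,0.9375)
P = B + 2.73·ex + 3.18·ey = (3.3176,-1.9540)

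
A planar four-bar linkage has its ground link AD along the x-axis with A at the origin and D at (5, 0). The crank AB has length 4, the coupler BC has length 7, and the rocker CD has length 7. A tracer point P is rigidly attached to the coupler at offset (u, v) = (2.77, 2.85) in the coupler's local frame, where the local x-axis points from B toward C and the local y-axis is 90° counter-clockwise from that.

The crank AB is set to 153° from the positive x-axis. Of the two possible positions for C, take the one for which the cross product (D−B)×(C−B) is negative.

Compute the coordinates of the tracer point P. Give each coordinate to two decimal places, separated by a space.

A=(0,0), D=(5.00,0)
B = A + 4.00·(cos153°, sin153°) = (-3.5640, 1.8160)
|BD| = 8.7544
circle(B,7.00) ∩ circle(D,7.00): a=4.3772, h=5.4626
  candidates: C₊=(1.8511,6.2518) cross=47.822; C₋=(-0.4151,-4.4358) cross=-47.822
  mode - wants cross < 0 → take C=(-0.4151,-4.4358) (cross=-47.822)
ex = (C−B)/|BC| = (0.4498,-0.8931); ey = (0.8931,0.4498)
P = B + 2.77·ex + 2.85·ey = (0.2274,0.6241)

0.23 0.62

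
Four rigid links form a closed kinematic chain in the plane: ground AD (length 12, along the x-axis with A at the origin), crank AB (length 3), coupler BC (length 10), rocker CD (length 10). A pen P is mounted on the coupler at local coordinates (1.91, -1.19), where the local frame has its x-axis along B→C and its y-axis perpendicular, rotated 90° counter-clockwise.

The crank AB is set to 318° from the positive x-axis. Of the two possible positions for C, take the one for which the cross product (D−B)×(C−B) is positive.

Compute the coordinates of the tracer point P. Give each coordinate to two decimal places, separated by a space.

3.96 -0.57

A=(0,0), D=(12.00,0)
B = A + 3.00·(cos318°, sin318°) = (2.2294, -2.0074)
|BD| = 9.9746
circle(B,10.00) ∩ circle(D,10.00): a=4.9873, h=8.6676
  candidates: C₊=(5.3704,7.4865) cross=86.456; C₋=(8.8591,-9.4939) cross=-86.456
  mode + wants cross > 0 → take C=(5.3704,7.4865) (cross=86.456)
ex = (C−B)/|BC| = (0.3141,0.9494); ey = (-0.9494,0.3141)
P = B + 1.91·ex + -1.19·ey = (3.9591,-0.5678)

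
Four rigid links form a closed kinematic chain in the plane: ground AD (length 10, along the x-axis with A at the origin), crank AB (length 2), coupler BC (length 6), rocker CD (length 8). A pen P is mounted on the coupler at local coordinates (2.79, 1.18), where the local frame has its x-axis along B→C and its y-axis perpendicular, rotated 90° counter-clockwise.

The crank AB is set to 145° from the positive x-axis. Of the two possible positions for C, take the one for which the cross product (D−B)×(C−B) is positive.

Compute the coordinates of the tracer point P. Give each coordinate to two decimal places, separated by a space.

0.03 3.67

A=(0,0), D=(10.00,0)
B = A + 2.00·(cos145°, sin145°) = (-1.6383, 1.1472)
|BD| = 11.6947
circle(B,6.00) ∩ circle(D,8.00): a=4.6502, h=3.7915
  candidates: C₊=(3.3614,4.4642) cross=44.340; C₋=(2.6176,-3.0822) cross=-44.340
  mode + wants cross > 0 → take C=(3.3614,4.4642) (cross=44.340)
ex = (C−B)/|BC| = (0.8333,0.5528); ey = (-0.5528,0.8333)
P = B + 2.79·ex + 1.18·ey = (0.0342,3.6729)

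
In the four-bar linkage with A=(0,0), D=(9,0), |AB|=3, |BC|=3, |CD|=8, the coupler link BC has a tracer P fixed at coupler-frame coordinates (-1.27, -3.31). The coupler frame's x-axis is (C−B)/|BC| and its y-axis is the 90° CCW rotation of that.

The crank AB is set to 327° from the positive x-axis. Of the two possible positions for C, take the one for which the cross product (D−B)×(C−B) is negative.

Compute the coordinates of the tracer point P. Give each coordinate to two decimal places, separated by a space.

A=(0,0), D=(9.00,0)
B = A + 3.00·(cos327°, sin327°) = (2.5160, -1.6339)
|BD| = 6.6867
circle(B,3.00) ∩ circle(D,8.00): a=-0.7693, h=2.8997
  candidates: C₊=(1.0615,0.9899) cross=19.389; C₋=(2.4786,-4.6337) cross=-19.389
  mode - wants cross < 0 → take C=(2.4786,-4.6337) (cross=-19.389)
ex = (C−B)/|BC| = (-0.0125,-0.9999); ey = (0.9999,-0.0125)
P = B + -1.27·ex + -3.31·ey = (-0.7779,-0.3227)

-0.78 -0.32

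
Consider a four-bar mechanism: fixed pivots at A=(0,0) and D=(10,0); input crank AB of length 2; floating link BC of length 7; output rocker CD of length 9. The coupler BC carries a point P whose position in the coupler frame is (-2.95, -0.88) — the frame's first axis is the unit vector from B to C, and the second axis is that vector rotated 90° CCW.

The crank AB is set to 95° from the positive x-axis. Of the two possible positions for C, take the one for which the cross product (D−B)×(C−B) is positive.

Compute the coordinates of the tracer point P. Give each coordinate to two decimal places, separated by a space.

A=(0,0), D=(10.00,0)
B = A + 2.00·(cos95°, sin95°) = (-0.1743, 1.9924)
|BD| = 10.3676
circle(B,7.00) ∩ circle(D,9.00): a=3.6405, h=5.9789
  candidates: C₊=(4.5473,7.1602) cross=61.986; C₋=(2.2493,-4.5746) cross=-61.986
  mode + wants cross > 0 → take C=(4.5473,7.1602) (cross=61.986)
ex = (C−B)/|BC| = (0.6745,0.7383); ey = (-0.7383,0.6745)
P = B + -2.95·ex + -0.88·ey = (-1.5145,-0.7790)

-1.51 -0.78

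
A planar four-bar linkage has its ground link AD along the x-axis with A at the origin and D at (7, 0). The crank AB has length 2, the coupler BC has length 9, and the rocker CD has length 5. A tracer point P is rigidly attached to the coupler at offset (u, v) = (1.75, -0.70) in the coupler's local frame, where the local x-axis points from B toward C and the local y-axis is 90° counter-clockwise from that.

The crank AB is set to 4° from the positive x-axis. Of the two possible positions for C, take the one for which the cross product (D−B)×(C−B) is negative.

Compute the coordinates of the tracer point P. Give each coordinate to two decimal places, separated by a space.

3.22 -1.29

A=(0,0), D=(7.00,0)
B = A + 2.00·(cos4°, sin4°) = (1.9951, 0.1395)
|BD| = 5.0068
circle(B,9.00) ∩ circle(D,5.00): a=8.0958, h=3.9317
  candidates: C₊=(10.1973,3.8441) cross=19.685; C₋=(9.9782,-4.0162) cross=-19.685
  mode - wants cross < 0 → take C=(9.9782,-4.0162) (cross=-19.685)
ex = (C−B)/|BC| = (0.8870,-0.4618); ey = (0.4618,0.8870)
P = B + 1.75·ex + -0.70·ey = (3.2242,-1.2895)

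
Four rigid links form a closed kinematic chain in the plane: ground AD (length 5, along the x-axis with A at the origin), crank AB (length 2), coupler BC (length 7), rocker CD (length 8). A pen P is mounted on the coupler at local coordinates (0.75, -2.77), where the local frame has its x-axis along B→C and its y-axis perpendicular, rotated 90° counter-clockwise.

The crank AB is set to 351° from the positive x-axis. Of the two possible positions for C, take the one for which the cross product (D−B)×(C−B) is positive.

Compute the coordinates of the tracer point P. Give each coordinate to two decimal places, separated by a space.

4.49 1.07

A=(0,0), D=(5.00,0)
B = A + 2.00·(cos351°, sin351°) = (1.9754, -0.3129)
|BD| = 3.0408
circle(B,7.00) ∩ circle(D,8.00): a=-0.9461, h=6.9358
  candidates: C₊=(0.3207,6.4887) cross=21.090; C₋=(1.7479,-7.3092) cross=-21.090
  mode + wants cross > 0 → take C=(0.3207,6.4887) (cross=21.090)
ex = (C−B)/|BC| = (-0.2364,0.9717); ey = (-0.9717,-0.2364)
P = B + 0.75·ex + -2.77·ey = (4.4896,1.0707)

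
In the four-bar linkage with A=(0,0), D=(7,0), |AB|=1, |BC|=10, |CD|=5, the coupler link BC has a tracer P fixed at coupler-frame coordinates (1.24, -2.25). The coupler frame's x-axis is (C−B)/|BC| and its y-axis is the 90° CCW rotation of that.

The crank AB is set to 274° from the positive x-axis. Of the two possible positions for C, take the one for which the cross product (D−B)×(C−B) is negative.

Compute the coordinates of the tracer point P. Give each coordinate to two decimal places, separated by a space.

0.49 -3.53

A=(0,0), D=(7.00,0)
B = A + 1.00·(cos274°, sin274°) = (0.0698, -0.9976)
|BD| = 7.0017
circle(B,10.00) ∩ circle(D,5.00): a=8.8567, h=4.6432
  candidates: C₊=(8.1746,4.8601) cross=32.510; C₋=(9.4976,-4.3315) cross=-32.510
  mode - wants cross < 0 → take C=(9.4976,-4.3315) (cross=-32.510)
ex = (C−B)/|BC| = (0.9428,-0.3334); ey = (0.3334,0.9428)
P = B + 1.24·ex + -2.25·ey = (0.4887,-3.5322)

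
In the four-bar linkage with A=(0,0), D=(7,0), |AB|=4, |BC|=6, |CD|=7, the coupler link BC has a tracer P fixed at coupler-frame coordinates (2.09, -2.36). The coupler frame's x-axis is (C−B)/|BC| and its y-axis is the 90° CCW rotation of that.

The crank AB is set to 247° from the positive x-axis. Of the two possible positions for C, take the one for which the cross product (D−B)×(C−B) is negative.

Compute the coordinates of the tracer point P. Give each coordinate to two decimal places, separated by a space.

A=(0,0), D=(7.00,0)
B = A + 4.00·(cos247°, sin247°) = (-1.5629, -3.6820)
|BD| = 9.3210
circle(B,6.00) ∩ circle(D,7.00): a=3.9631, h=4.5048
  candidates: C₊=(0.2984,2.0220) cross=41.989; C₋=(3.8574,-6.2549) cross=-41.989
  mode - wants cross < 0 → take C=(3.8574,-6.2549) (cross=-41.989)
ex = (C−B)/|BC| = (0.9034,-0.4288); ey = (0.4288,0.9034)
P = B + 2.09·ex + -2.36·ey = (-0.6869,-6.7103)

-0.69 -6.71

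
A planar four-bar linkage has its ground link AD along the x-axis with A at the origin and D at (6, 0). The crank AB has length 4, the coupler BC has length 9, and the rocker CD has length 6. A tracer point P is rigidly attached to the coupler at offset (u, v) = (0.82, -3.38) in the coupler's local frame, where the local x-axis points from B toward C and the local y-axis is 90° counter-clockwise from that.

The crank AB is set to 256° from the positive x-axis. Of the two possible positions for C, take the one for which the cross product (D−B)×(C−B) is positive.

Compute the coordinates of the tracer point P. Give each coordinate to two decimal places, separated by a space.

2.49 -4.27

A=(0,0), D=(6.00,0)
B = A + 4.00·(cos256°, sin256°) = (-0.9677, -3.8812)
|BD| = 7.9757
circle(B,9.00) ∩ circle(D,6.00): a=6.8089, h=5.8855
  candidates: C₊=(2.1167,4.5738) cross=46.941; C₋=(7.8447,-5.7094) cross=-46.941
  mode + wants cross > 0 → take C=(2.1167,4.5738) (cross=46.941)
ex = (C−B)/|BC| = (0.3427,0.9394); ey = (-0.9394,0.3427)
P = B + 0.82·ex + -3.38·ey = (2.4886,-4.2692)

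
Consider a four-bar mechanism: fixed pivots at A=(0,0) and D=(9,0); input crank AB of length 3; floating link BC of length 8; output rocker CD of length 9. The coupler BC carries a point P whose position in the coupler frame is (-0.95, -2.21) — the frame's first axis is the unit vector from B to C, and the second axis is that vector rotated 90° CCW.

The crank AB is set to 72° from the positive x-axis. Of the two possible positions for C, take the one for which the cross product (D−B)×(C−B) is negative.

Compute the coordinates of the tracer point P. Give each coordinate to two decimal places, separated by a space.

-1.35 3.61

A=(0,0), D=(9.00,0)
B = A + 3.00·(cos72°, sin72°) = (0.9271, 2.8532)
|BD| = 8.5623
circle(B,8.00) ∩ circle(D,9.00): a=3.2884, h=7.2929
  candidates: C₊=(6.4577,8.6335) cross=62.444; C₋=(1.5974,-5.1187) cross=-62.444
  mode - wants cross < 0 → take C=(1.5974,-5.1187) (cross=-62.444)
ex = (C−B)/|BC| = (0.0838,-0.9965); ey = (0.9965,0.0838)
P = B + -0.95·ex + -2.21·ey = (-1.3548,3.6147)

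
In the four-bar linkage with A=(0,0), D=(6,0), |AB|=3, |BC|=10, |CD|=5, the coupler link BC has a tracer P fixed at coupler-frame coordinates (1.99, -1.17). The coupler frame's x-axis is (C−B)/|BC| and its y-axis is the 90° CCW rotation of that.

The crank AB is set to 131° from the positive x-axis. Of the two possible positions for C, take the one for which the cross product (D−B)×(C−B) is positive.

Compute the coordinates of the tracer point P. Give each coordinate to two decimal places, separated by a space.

A=(0,0), D=(6.00,0)
B = A + 3.00·(cos131°, sin131°) = (-1.9682, 2.2641)
|BD| = 8.2836
circle(B,10.00) ∩ circle(D,5.00): a=8.6688, h=4.9851
  candidates: C₊=(7.7331,4.6900) cross=41.295; C₋=(5.0080,-4.9006) cross=-41.295
  mode + wants cross > 0 → take C=(7.7331,4.6900) (cross=41.295)
ex = (C−B)/|BC| = (0.9701,0.2426); ey = (-0.2426,0.9701)
P = B + 1.99·ex + -1.17·ey = (0.2462,1.6118)

0.25 1.61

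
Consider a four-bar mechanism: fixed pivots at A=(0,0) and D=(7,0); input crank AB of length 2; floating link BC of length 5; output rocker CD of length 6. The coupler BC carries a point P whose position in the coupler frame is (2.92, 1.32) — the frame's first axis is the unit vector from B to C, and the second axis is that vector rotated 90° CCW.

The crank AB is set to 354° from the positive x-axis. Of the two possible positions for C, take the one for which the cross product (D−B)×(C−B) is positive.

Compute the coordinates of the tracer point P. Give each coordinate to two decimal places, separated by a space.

1.41 2.94

A=(0,0), D=(7.00,0)
B = A + 2.00·(cos354°, sin354°) = (1.9890, -0.2091)
|BD| = 5.0153
circle(B,5.00) ∩ circle(D,6.00): a=1.4110, h=4.7968
  candidates: C₊=(3.1989,4.6424) cross=24.057; C₋=(3.5988,-4.9428) cross=-24.057
  mode + wants cross > 0 → take C=(3.1989,4.6424) (cross=24.057)
ex = (C−B)/|BC| = (0.2420,0.9703); ey = (-0.9703,0.2420)
P = B + 2.92·ex + 1.32·ey = (1.4148,2.9436)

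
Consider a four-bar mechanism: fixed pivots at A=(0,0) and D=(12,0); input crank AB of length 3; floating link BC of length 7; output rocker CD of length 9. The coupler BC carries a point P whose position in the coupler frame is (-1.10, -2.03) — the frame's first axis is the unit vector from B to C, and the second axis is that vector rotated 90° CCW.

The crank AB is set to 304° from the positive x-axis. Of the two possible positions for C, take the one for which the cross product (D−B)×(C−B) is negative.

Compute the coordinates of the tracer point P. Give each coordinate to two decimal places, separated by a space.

A=(0,0), D=(12.00,0)
B = A + 3.00·(cos304°, sin304°) = (1.6776, -2.4871)
|BD| = 10.6178
circle(B,7.00) ∩ circle(D,9.00): a=3.8020, h=5.8775
  candidates: C₊=(3.9971,4.1174) cross=62.406; C₋=(6.7505,-7.3105) cross=-62.406
  mode - wants cross < 0 → take C=(6.7505,-7.3105) (cross=-62.406)
ex = (C−B)/|BC| = (0.7247,-0.6891); ey = (0.6891,0.7247)
P = B + -1.10·ex + -2.03·ey = (-0.5184,-3.2003)

-0.52 -3.20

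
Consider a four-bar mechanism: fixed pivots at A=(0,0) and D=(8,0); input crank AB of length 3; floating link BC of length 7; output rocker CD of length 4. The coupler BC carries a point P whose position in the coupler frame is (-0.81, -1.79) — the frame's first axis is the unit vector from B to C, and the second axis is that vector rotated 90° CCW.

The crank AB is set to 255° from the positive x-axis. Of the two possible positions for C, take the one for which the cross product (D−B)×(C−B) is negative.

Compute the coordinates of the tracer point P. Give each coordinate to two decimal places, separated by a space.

A=(0,0), D=(8.00,0)
B = A + 3.00·(cos255°, sin255°) = (-0.7765, -2.8978)
|BD| = 9.2425
circle(B,7.00) ∩ circle(D,4.00): a=6.4065, h=2.8208
  candidates: C₊=(4.4226,1.7894) cross=26.071; C₋=(6.1914,-3.5678) cross=-26.071
  mode - wants cross < 0 → take C=(6.1914,-3.5678) (cross=-26.071)
ex = (C−B)/|BC| = (0.9954,-0.0957); ey = (0.0957,0.9954)
P = B + -0.81·ex + -1.79·ey = (-1.7541,-4.6020)

-1.75 -4.60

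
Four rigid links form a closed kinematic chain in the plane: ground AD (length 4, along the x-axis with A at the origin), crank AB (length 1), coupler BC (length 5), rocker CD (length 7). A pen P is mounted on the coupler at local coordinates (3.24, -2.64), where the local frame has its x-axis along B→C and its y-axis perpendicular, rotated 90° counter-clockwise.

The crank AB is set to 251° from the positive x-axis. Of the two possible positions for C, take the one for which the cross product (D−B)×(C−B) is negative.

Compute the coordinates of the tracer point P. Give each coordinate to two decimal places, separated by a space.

A=(0,0), D=(4.00,0)
B = A + 1.00·(cos251°, sin251°) = (-0.3256, -0.9455)
|BD| = 4.4277
circle(B,5.00) ∩ circle(D,7.00): a=-0.4964, h=4.9753
  candidates: C₊=(-1.8729,3.8090) cross=22.029; C₋=(0.2520,-5.9121) cross=-22.029
  mode - wants cross < 0 → take C=(0.2520,-5.9121) (cross=-22.029)
ex = (C−B)/|BC| = (0.1155,-0.9933); ey = (0.9933,0.1155)
P = B + 3.24·ex + -2.64·ey = (-2.5736,-4.4688)

-2.57 -4.47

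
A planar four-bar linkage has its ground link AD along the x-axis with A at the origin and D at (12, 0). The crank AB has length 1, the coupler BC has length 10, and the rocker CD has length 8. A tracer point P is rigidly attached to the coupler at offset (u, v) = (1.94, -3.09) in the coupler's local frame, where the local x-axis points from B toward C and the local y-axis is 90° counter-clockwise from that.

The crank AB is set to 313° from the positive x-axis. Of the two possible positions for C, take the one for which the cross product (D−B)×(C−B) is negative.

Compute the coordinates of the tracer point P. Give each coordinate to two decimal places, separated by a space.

A=(0,0), D=(12.00,0)
B = A + 1.00·(cos313°, sin313°) = (0.6820, -0.7314)
|BD| = 11.3416
circle(B,10.00) ∩ circle(D,8.00): a=7.2579, h=6.8792
  candidates: C₊=(7.4812,6.6015) cross=78.021; C₋=(8.3684,-7.1282) cross=-78.021
  mode - wants cross < 0 → take C=(8.3684,-7.1282) (cross=-78.021)
ex = (C−B)/|BC| = (0.7686,-0.6397); ey = (0.6397,0.7686)
P = B + 1.94·ex + -3.09·ey = (0.1965,-4.3474)

0.20 -4.35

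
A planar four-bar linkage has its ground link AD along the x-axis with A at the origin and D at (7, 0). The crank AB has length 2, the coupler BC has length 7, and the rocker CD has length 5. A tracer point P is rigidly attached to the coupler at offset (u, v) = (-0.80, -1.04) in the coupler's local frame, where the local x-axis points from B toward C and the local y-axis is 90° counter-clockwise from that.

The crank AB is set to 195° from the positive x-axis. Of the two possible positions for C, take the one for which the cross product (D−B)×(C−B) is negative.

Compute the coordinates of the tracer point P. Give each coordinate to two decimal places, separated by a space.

-3.15 -1.01

A=(0,0), D=(7.00,0)
B = A + 2.00·(cos195°, sin195°) = (-1.9319, -0.5176)
|BD| = 8.9468
circle(B,7.00) ∩ circle(D,5.00): a=5.8147, h=3.8974
  candidates: C₊=(3.6476,3.7096) cross=34.869; C₋=(4.0986,-4.0721) cross=-34.869
  mode - wants cross < 0 → take C=(4.0986,-4.0721) (cross=-34.869)
ex = (C−B)/|BC| = (0.8615,-0.5078); ey = (0.5078,0.8615)
P = B + -0.80·ex + -1.04·ey = (-3.1491,-1.0074)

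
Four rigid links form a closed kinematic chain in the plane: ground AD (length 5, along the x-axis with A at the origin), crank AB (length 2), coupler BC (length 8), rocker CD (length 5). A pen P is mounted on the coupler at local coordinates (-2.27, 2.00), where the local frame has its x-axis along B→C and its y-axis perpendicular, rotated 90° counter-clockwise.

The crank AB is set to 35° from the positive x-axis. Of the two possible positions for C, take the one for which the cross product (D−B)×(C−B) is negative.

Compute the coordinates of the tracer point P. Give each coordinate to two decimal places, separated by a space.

A=(0,0), D=(5.00,0)
B = A + 2.00·(cos35°, sin35°) = (1.6383, 1.1472)
|BD| = 3.5520
circle(B,8.00) ∩ circle(D,5.00): a=7.2658, h=3.3478
  candidates: C₊=(9.5960,1.9690) cross=11.891; C₋=(7.4336,-4.3678) cross=-11.891
  mode - wants cross < 0 → take C=(7.4336,-4.3678) (cross=-11.891)
ex = (C−B)/|BC| = (0.7244,-0.6894); ey = (0.6894,0.7244)
P = B + -2.27·ex + 2.00·ey = (1.3726,4.1608)

1.37 4.16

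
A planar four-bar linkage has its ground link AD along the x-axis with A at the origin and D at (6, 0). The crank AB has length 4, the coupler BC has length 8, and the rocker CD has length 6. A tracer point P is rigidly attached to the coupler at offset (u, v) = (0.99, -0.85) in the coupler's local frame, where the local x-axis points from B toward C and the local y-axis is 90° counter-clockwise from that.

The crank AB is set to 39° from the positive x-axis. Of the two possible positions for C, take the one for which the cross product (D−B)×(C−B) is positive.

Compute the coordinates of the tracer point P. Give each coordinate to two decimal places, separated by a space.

A=(0,0), D=(6.00,0)
B = A + 4.00·(cos39°, sin39°) = (3.1086, 2.5173)
|BD| = 3.8337
circle(B,8.00) ∩ circle(D,6.00): a=5.5687, h=5.7437
  candidates: C₊=(11.0800,3.1927) cross=22.019; C₋=(3.5371,-5.4712) cross=-22.019
  mode + wants cross > 0 → take C=(11.0800,3.1927) (cross=22.019)
ex = (C−B)/|BC| = (0.9964,0.0844); ey = (-0.0844,0.9964)
P = B + 0.99·ex + -0.85·ey = (4.1668,1.7539)

4.17 1.75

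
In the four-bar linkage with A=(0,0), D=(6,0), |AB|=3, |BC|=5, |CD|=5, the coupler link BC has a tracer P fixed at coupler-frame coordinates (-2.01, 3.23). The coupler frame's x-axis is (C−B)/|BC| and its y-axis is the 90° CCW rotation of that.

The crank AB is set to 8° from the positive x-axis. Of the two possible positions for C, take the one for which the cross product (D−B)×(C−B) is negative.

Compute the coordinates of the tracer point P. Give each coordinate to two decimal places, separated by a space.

A=(0,0), D=(6.00,0)
B = A + 3.00·(cos8°, sin8°) = (2.9708, 0.4175)
|BD| = 3.0578
circle(B,5.00) ∩ circle(D,5.00): a=1.5289, h=4.7605
  candidates: C₊=(5.1354,4.9247) cross=14.557; C₋=(3.8354,-4.5072) cross=-14.557
  mode - wants cross < 0 → take C=(3.8354,-4.5072) (cross=-14.557)
ex = (C−B)/|BC| = (0.1729,-0.9849); ey = (0.9849,0.1729)
P = B + -2.01·ex + 3.23·ey = (5.8046,2.9558)

5.80 2.96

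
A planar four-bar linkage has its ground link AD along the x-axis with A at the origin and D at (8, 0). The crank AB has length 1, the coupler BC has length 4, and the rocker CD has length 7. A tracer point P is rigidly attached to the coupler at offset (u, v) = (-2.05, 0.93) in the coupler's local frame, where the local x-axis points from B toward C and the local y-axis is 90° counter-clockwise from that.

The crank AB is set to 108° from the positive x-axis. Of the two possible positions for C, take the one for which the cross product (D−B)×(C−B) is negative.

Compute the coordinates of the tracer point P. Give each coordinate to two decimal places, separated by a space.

A=(0,0), D=(8.00,0)
B = A + 1.00·(cos108°, sin108°) = (-0.3090, 0.9511)
|BD| = 8.3633
circle(B,4.00) ∩ circle(D,7.00): a=2.2087, h=3.3349
  candidates: C₊=(2.2646,4.0131) cross=27.891; C₋=(1.5061,-2.6134) cross=-27.891
  mode - wants cross < 0 → take C=(1.5061,-2.6134) (cross=-27.891)
ex = (C−B)/|BC| = (0.4538,-0.8911); ey = (0.8911,0.4538)
P = B + -2.05·ex + 0.93·ey = (-0.4106,3.1999)

-0.41 3.20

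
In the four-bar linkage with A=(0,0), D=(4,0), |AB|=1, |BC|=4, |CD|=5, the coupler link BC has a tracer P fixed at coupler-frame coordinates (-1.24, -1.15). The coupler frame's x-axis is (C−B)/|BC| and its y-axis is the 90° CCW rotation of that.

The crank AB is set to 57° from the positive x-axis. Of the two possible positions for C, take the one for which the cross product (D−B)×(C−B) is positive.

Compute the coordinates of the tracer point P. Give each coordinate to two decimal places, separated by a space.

A=(0,0), D=(4.00,0)
B = A + 1.00·(cos57°, sin57°) = (0.5446, 0.8387)
|BD| = 3.5557
circle(B,4.00) ∩ circle(D,5.00): a=0.5123, h=3.9671
  candidates: C₊=(1.9781,4.5730) cross=14.106; C₋=(0.1067,-3.1373) cross=-14.106
  mode + wants cross > 0 → take C=(1.9781,4.5730) (cross=14.106)
ex = (C−B)/|BC| = (0.3584,0.9336); ey = (-0.9336,0.3584)
P = B + -1.24·ex + -1.15·ey = (1.1739,-0.7311)

1.17 -0.73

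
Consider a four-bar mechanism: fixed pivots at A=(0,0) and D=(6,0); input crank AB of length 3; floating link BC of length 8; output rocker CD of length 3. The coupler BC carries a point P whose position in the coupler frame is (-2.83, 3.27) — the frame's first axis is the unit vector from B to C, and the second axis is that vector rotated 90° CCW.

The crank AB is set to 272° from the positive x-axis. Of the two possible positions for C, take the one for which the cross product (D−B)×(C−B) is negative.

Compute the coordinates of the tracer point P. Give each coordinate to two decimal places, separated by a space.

A=(0,0), D=(6.00,0)
B = A + 3.00·(cos272°, sin272°) = (0.1047, -2.9982)
|BD| = 6.6139
circle(B,8.00) ∩ circle(D,3.00): a=7.4649, h=2.8768
  candidates: C₊=(5.4544,2.9500) cross=19.027; C₋=(8.0626,-2.1785) cross=-19.027
  mode - wants cross < 0 → take C=(8.0626,-2.1785) (cross=-19.027)
ex = (C−B)/|BC| = (0.9947,0.1025); ey = (-0.1025,0.9947)
P = B + -2.83·ex + 3.27·ey = (-3.0455,-0.0354)

-3.05 -0.04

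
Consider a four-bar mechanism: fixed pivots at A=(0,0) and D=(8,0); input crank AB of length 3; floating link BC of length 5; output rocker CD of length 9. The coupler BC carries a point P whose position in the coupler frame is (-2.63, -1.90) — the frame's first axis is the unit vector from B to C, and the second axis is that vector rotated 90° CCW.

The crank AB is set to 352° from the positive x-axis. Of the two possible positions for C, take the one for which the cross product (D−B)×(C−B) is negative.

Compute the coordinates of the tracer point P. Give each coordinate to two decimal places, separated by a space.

2.78 2.82

A=(0,0), D=(8.00,0)
B = A + 3.00·(cos352°, sin352°) = (2.9708, -0.4175)
|BD| = 5.0465
circle(B,5.00) ∩ circle(D,9.00): a=-3.0252, h=3.9810
  candidates: C₊=(-0.3733,3.2996) cross=20.090; C₋=(0.2854,-4.6352) cross=-20.090
  mode - wants cross < 0 → take C=(0.2854,-4.6352) (cross=-20.090)
ex = (C−B)/|BC| = (-0.5371,-0.8435); ey = (0.8435,-0.5371)
P = B + -2.63·ex + -1.90·ey = (2.7806,2.8214)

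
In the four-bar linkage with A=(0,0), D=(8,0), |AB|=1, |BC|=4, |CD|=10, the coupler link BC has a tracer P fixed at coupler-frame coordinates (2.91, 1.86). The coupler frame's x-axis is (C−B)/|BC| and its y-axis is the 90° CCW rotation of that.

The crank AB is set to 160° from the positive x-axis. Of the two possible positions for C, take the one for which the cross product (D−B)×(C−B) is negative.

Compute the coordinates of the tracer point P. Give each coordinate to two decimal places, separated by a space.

0.64 -2.73

A=(0,0), D=(8.00,0)
B = A + 1.00·(cos160°, sin160°) = (-0.9397, 0.3420)
|BD| = 8.9462
circle(B,4.00) ∩ circle(D,10.00): a=-0.2216, h=3.9939
  candidates: C₊=(-1.0084,4.3414) cross=35.730; C₋=(-1.3138,-3.6404) cross=-35.730
  mode - wants cross < 0 → take C=(-1.3138,-3.6404) (cross=-35.730)
ex = (C−B)/|BC| = (-0.0935,-0.9956); ey = (0.9956,-0.0935)
P = B + 2.91·ex + 1.86·ey = (0.6400,-2.7292)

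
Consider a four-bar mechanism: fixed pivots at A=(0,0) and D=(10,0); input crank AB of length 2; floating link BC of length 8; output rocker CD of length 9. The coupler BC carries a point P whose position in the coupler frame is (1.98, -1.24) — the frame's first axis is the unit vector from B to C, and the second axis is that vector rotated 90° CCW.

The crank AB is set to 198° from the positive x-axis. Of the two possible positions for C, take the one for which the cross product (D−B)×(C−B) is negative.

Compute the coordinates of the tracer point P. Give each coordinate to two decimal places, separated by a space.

A=(0,0), D=(10.00,0)
B = A + 2.00·(cos198°, sin198°) = (-1.9021, -0.6180)
|BD| = 11.9181
circle(B,8.00) ∩ circle(D,9.00): a=5.2459, h=6.0399
  candidates: C₊=(3.0235,5.6858) cross=71.985; C₋=(3.6499,-6.3778) cross=-71.985
  mode - wants cross < 0 → take C=(3.6499,-6.3778) (cross=-71.985)
ex = (C−B)/|BC| = (0.6940,-0.7200); ey = (0.7200,0.6940)
P = B + 1.98·ex + -1.24·ey = (-1.4208,-2.9041)

-1.42 -2.90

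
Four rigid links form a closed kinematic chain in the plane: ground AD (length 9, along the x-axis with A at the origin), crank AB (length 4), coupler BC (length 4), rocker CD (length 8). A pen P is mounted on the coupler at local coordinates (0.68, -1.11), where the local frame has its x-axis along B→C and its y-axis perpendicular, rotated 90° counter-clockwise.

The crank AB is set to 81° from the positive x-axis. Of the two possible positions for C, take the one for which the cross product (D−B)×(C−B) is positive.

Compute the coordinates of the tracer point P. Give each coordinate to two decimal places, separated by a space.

1.81 3.41

A=(0,0), D=(9.00,0)
B = A + 4.00·(cos81°, sin81°) = (0.6257, 3.9508)
|BD| = 9.2594
circle(B,4.00) ∩ circle(D,8.00): a=2.0377, h=3.4420
  candidates: C₊=(3.9373,6.1943) cross=31.871; C₋=(1.0001,-0.0317) cross=-31.871
  mode + wants cross > 0 → take C=(3.9373,6.1943) (cross=31.871)
ex = (C−B)/|BC| = (0.8279,0.5609); ey = (-0.5609,0.8279)
P = B + 0.68·ex + -1.11·ey = (1.8113,3.4132)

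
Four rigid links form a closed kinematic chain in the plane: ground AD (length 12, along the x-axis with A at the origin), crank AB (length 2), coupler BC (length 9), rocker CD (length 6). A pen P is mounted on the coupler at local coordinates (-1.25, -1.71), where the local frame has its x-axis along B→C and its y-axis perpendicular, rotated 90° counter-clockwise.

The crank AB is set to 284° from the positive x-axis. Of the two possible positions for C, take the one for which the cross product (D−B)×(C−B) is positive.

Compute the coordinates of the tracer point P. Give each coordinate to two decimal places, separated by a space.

0.62 -4.05

A=(0,0), D=(12.00,0)
B = A + 2.00·(cos284°, sin284°) = (0.4838, -1.9406)
|BD| = 11.6785
circle(B,9.00) ∩ circle(D,6.00): a=7.7659, h=4.5488
  candidates: C₊=(7.3859,3.8354) cross=53.123; C₋=(8.8976,-5.1357) cross=-53.123
  mode + wants cross > 0 → take C=(7.3859,3.8354) (cross=53.123)
ex = (C−B)/|BC| = (0.7669,0.6418); ey = (-0.6418,0.7669)
P = B + -1.25·ex + -1.71·ey = (0.6227,-4.0542)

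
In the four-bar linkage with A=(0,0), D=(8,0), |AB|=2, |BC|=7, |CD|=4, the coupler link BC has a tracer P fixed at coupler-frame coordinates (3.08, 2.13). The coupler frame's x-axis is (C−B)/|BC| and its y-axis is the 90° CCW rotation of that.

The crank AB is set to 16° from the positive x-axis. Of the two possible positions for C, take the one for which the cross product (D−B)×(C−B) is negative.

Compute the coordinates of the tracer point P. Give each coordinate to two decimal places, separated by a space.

A=(0,0), D=(8.00,0)
B = A + 2.00·(cos16°, sin16°) = (1.9225, 0.5513)
|BD| = 6.1024
circle(B,7.00) ∩ circle(D,4.00): a=5.7551, h=3.9849
  candidates: C₊=(8.0140,4.0000) cross=24.317; C₋=(7.2941,-3.9372) cross=-24.317
  mode - wants cross < 0 → take C=(7.2941,-3.9372) (cross=-24.317)
ex = (C−B)/|BC| = (0.7674,-0.6412); ey = (0.6412,0.7674)
P = B + 3.08·ex + 2.13·ey = (5.6518,0.2108)

5.65 0.21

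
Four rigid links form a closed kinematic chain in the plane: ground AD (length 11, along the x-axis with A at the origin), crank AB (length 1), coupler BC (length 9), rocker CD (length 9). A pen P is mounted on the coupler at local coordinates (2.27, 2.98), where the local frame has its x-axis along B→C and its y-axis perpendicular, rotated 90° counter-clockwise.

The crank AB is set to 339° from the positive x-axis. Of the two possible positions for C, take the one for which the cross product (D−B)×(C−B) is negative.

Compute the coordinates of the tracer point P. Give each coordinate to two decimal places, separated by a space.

4.68 -0.44

A=(0,0), D=(11.00,0)
B = A + 1.00·(cos339°, sin339°) = (0.9336, -0.3584)
|BD| = 10.0728
circle(B,9.00) ∩ circle(D,9.00): a=5.0364, h=7.4589
  candidates: C₊=(5.7014,7.2750) cross=75.132; C₋=(6.2322,-7.6333) cross=-75.132
  mode - wants cross < 0 → take C=(6.2322,-7.6333) (cross=-75.132)
ex = (C−B)/|BC| = (0.5887,-0.8083); ey = (0.8083,0.5887)
P = B + 2.27·ex + 2.98·ey = (4.6788,-0.4389)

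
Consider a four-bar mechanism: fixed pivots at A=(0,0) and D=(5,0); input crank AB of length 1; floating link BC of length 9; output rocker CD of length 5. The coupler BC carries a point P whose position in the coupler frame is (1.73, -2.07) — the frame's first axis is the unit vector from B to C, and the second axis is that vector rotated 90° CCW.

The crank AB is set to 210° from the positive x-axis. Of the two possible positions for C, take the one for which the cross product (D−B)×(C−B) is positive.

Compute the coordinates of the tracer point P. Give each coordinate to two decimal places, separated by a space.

A=(0,0), D=(5.00,0)
B = A + 1.00·(cos210°, sin210°) = (-0.8660, -0.5000)
|BD| = 5.8873
circle(B,9.00) ∩ circle(D,5.00): a=7.6997, h=4.6600
  candidates: C₊=(6.4100,4.7971) cross=27.435; C₋=(7.2016,-4.4892) cross=-27.435
  mode + wants cross > 0 → take C=(6.4100,4.7971) (cross=27.435)
ex = (C−B)/|BC| = (0.8085,0.5886); ey = (-0.5886,0.8085)
P = B + 1.73·ex + -2.07·ey = (1.7509,-1.1553)

1.75 -1.16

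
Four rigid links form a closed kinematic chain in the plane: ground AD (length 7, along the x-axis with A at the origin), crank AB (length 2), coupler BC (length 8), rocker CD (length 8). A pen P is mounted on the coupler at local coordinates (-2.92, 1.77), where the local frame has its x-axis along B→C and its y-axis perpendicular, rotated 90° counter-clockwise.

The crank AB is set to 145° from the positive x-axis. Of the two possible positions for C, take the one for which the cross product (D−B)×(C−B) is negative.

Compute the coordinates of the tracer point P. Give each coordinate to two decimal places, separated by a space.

-1.29 4.54

A=(0,0), D=(7.00,0)
B = A + 2.00·(cos145°, sin145°) = (-1.6383, 1.1472)
|BD| = 8.7141
circle(B,8.00) ∩ circle(D,8.00): a=4.3571, h=6.7094
  candidates: C₊=(3.5641,7.2246) cross=58.467; C₋=(1.7976,-6.0774) cross=-58.467
  mode - wants cross < 0 → take C=(1.7976,-6.0774) (cross=-58.467)
ex = (C−B)/|BC| = (0.4295,-0.9031); ey = (0.9031,0.4295)
P = B + -2.92·ex + 1.77·ey = (-1.2940,4.5443)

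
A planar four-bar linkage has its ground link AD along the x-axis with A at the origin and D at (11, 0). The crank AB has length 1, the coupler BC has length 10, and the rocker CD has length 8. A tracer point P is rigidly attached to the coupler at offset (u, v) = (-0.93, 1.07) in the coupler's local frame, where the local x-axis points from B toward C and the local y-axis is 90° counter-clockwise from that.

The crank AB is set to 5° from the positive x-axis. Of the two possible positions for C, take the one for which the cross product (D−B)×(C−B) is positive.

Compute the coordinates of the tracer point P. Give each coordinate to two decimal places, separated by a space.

A=(0,0), D=(11.00,0)
B = A + 1.00·(cos5°, sin5°) = (0.9962, 0.0872)
|BD| = 10.0042
circle(B,10.00) ∩ circle(D,8.00): a=6.8013, h=7.3309
  candidates: C₊=(7.8611,7.3585) cross=73.339; C₋=(7.7334,-7.3027) cross=-73.339
  mode + wants cross > 0 → take C=(7.8611,7.3585) (cross=73.339)
ex = (C−B)/|BC| = (0.6865,0.7271); ey = (-0.7271,0.6865)
P = B + -0.93·ex + 1.07·ey = (-0.4203,0.1455)

-0.42 0.15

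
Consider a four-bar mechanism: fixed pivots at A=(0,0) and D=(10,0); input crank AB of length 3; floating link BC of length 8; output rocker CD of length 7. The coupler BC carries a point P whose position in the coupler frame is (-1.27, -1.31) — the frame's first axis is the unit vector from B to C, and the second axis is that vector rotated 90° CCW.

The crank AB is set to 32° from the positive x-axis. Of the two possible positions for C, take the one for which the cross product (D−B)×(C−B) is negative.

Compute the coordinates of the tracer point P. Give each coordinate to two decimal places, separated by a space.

A=(0,0), D=(10.00,0)
B = A + 3.00·(cos32°, sin32°) = (2.5441, 1.5898)
|BD| = 7.6235
circle(B,8.00) ∩ circle(D,7.00): a=4.7955, h=6.4033
  candidates: C₊=(8.5696,6.8523) cross=48.816; C₋=(5.8989,-5.6728) cross=-48.816
  mode - wants cross < 0 → take C=(5.8989,-5.6728) (cross=-48.816)
ex = (C−B)/|BC| = (0.4193,-0.9078); ey = (0.9078,0.4193)
P = B + -1.27·ex + -1.31·ey = (0.8223,2.1934)

0.82 2.19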